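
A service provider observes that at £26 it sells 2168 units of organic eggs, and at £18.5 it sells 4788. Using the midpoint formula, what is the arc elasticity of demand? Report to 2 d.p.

ΔQ = 4788 − 2168 = 2620; ΔP = 18.5 − 26 = -7.5.
Midpoints: P̄ = 22.25, Q̄ = 3478.0.
ε = (ΔQ/ΔP)(P̄/Q̄) = (2620/-7.5)(22.25/3478.0).

-2.23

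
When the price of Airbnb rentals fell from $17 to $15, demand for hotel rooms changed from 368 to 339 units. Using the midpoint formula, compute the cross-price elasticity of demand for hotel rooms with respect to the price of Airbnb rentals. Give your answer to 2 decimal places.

ΔQ_x = 339 − 368 = -29; ΔP_y = 15 − 17 = -2.
Midpoints: P̄_y = 16.00, Q̄_x = 353.5.
ε_xy = (ΔQ_x/ΔP_y)(P̄_y/Q̄_x) = (-29/-2)(16.00/353.5).

0.66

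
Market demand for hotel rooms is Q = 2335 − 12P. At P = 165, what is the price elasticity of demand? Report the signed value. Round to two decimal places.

At P = 165, Q = 355.
dQ/dP = −12.
ε = (dQ/dP)(P/Q) = (-12)(165/355).
|ε| > 1, so demand is elastic at this price.

-5.58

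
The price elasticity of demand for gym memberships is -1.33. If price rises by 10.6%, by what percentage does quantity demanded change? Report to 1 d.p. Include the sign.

%ΔQ ≈ ε × %ΔP = (-1.33)(10.6%) = -14.10%.

-14.1%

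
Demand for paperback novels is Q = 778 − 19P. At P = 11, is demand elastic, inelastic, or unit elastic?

Q = 569, dQ/dP = -19.
ε = (dQ/dP)(P/Q) ≈ -0.367.
|ε| = 0.37 < 1.

inelastic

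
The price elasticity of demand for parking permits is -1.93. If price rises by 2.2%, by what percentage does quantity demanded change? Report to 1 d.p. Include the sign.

%ΔQ ≈ ε × %ΔP = (-1.93)(2.2%) = -4.25%.

-4.2%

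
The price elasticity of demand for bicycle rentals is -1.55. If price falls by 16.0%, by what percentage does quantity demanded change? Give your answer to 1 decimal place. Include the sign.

%ΔQ ≈ ε × %ΔP = (-1.55)(-16.0%) = 24.80%.

24.8%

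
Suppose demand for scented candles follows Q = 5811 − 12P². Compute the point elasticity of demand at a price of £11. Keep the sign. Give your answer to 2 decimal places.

At P = 11, Q = 4359.
dQ/dP = −24P = -264.
ε = (dQ/dP)(P/Q) = (-264)(11/4359).

-0.67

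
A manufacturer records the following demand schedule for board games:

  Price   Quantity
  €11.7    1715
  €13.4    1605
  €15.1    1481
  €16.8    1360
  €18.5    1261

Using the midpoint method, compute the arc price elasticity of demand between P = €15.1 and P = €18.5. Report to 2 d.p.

-0.79

At P = 15.1, Q = 1481; at P = 18.5, Q = 1261.
ΔQ = -220, ΔP = 3.4. Midpoints: P̄ = 16.80, Q̄ = 1371.0.
ε = (ΔQ/ΔP)(P̄/Q̄) = (-220/3.4)(16.80/1371.0).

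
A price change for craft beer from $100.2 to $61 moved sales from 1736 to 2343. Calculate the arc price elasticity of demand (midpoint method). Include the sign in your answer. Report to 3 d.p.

ΔQ = 2343 − 1736 = 607; ΔP = 61 − 100.2 = -39.2.
Midpoints: P̄ = 80.60, Q̄ = 2039.5.
ε = (ΔQ/ΔP)(P̄/Q̄) = (607/-39.2)(80.60/2039.5).

-0.612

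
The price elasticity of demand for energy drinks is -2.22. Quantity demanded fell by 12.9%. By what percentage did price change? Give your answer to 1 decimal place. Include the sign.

%ΔP ≈ %ΔQ / ε = (-12.9%)/(-2.22) = 5.81%.

5.8%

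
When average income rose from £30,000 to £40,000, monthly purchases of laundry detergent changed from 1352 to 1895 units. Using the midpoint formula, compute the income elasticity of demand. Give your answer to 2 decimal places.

ΔQ = 543, ΔI = 10000. Midpoints: Ī = 35,000, Q̄ = 1623.5.
ε_I = (ΔQ/ΔI)(Ī/Q̄) = (543/10000)(35000/1623.5).

1.17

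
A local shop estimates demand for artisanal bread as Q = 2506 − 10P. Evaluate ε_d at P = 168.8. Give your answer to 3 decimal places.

At P = 168.8, Q = 818.
dQ/dP = −10.
ε = (dQ/dP)(P/Q) = (-10)(168.8/818).

-2.064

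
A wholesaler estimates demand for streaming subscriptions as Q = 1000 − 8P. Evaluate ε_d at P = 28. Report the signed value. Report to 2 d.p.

At P = 28, Q = 776.
dQ/dP = −8.
ε = (dQ/dP)(P/Q) = (-8)(28/776).
|ε| < 1, so demand is inelastic at this price.

-0.29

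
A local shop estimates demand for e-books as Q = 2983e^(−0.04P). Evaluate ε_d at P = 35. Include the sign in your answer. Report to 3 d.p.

-1.400

At P = 35, Q = 735.599.
dQ/dP = −0.04·2983e^(−0.04P) = −0.04Q = -29.424.
ε = (dQ/dP)(P/Q) = (-29.424)(35/735.599).
|ε| > 1, so demand is elastic at this price.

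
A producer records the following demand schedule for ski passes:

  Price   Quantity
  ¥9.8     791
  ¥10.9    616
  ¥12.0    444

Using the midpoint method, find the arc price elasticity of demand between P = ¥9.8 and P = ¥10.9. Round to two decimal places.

At P = 9.8, Q = 791; at P = 10.9, Q = 616.
ΔQ = -175, ΔP = 1.1. Midpoints: P̄ = 10.35, Q̄ = 703.5.
ε = (ΔQ/ΔP)(P̄/Q̄) = (-175/1.1)(10.35/703.5).

-2.34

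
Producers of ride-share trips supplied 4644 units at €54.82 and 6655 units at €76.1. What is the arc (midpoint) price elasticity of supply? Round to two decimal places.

ΔQ = 6655 − 4644 = 2011; ΔP = 76.1 − 54.82 = 21.28.
Midpoints: P̄ = 65.46, Q̄ = 5649.5.
ε_s = (ΔQ/ΔP)(P̄/Q̄) = (2011/21.28)(65.46/5649.5).

1.09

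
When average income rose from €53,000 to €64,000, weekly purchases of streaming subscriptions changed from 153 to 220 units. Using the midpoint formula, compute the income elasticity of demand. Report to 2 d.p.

ΔQ = 67, ΔI = 11000. Midpoints: Ī = 58,500, Q̄ = 186.5.
ε_I = (ΔQ/ΔI)(Ī/Q̄) = (67/11000)(58500/186.5).
ε_I > 0, so the good is normal.

1.91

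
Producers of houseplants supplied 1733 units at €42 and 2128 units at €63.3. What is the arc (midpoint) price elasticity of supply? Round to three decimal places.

ΔQ = 2128 − 1733 = 395; ΔP = 63.3 − 42 = 21.3.
Midpoints: P̄ = 52.65, Q̄ = 1930.5.
ε_s = (ΔQ/ΔP)(P̄/Q̄) = (395/21.3)(52.65/1930.5).

0.506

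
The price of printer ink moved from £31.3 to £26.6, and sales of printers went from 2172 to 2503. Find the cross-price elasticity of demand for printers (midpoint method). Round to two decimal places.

ΔQ_x = 2503 − 2172 = 331; ΔP_y = 26.6 − 31.3 = -4.7.
Midpoints: P̄_y = 28.95, Q̄_x = 2337.5.
ε_xy = (ΔQ_x/ΔP_y)(P̄_y/Q̄_x) = (331/-4.7)(28.95/2337.5).

-0.87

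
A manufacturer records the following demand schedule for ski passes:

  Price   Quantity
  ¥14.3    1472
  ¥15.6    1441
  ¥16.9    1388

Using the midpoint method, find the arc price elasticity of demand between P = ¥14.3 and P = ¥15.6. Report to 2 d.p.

-0.24

At P = 14.3, Q = 1472; at P = 15.6, Q = 1441.
ΔQ = -31, ΔP = 1.3. Midpoints: P̄ = 14.95, Q̄ = 1456.5.
ε = (ΔQ/ΔP)(P̄/Q̄) = (-31/1.3)(14.95/1456.5).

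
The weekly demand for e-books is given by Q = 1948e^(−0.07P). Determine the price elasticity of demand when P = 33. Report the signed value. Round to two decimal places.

At P = 33, Q = 193.361.
dQ/dP = −0.07·1948e^(−0.07P) = −0.07Q = -13.535.
ε = (dQ/dP)(P/Q) = (-13.535)(33/193.361).

-2.31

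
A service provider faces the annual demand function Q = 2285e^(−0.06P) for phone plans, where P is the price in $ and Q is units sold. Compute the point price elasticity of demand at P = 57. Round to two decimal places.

At P = 57, Q = 74.748.
dQ/dP = −0.06·2285e^(−0.06P) = −0.06Q = -4.485.
ε = (dQ/dP)(P/Q) = (-4.485)(57/74.748).
|ε| > 1, so demand is elastic at this price.

-3.42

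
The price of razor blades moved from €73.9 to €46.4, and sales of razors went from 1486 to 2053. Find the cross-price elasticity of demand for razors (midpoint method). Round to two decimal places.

-0.70

ΔQ_x = 2053 − 1486 = 567; ΔP_y = 46.4 − 73.9 = -27.5.
Midpoints: P̄_y = 60.15, Q̄_x = 1769.5.
ε_xy = (ΔQ_x/ΔP_y)(P̄_y/Q̄_x) = (567/-27.5)(60.15/1769.5).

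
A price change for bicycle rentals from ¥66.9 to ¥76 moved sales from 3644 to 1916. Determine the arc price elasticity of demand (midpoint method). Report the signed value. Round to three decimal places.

ΔQ = 1916 − 3644 = -1728; ΔP = 76 − 66.9 = 9.1.
Midpoints: P̄ = 71.45, Q̄ = 2780.0.
ε = (ΔQ/ΔP)(P̄/Q̄) = (-1728/9.1)(71.45/2780.0).

-4.880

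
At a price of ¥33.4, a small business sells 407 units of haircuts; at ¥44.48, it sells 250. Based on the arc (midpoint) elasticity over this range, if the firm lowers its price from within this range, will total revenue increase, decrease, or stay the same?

Arc ε = (-157/11.08)(38.94/328.5) ≈ -1.680.
|ε| = 1.68 > 1, so demand is elastic. A price cut therefore raises total revenue.

increase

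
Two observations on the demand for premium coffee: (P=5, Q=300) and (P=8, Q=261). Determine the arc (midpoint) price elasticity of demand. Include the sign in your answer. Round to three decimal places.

-0.301

ΔQ = 261 − 300 = -39; ΔP = 8 − 5 = 3.
Midpoints: P̄ = 6.50, Q̄ = 280.5.
ε = (ΔQ/ΔP)(P̄/Q̄) = (-39/3)(6.50/280.5).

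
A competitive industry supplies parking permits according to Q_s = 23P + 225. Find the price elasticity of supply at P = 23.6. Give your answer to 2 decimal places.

0.71

At P = 23.6, Q_s = 767.80.
dQ_s/dP = 23.
ε_s = (dQ_s/dP)(P/Q_s) = (23)(23.6/767.80).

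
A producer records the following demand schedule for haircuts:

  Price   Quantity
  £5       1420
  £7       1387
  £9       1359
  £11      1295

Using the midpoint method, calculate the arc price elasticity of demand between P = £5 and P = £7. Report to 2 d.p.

At P = 5, Q = 1420; at P = 7, Q = 1387.
ΔQ = -33, ΔP = 2. Midpoints: P̄ = 6.00, Q̄ = 1403.5.
ε = (ΔQ/ΔP)(P̄/Q̄) = (-33/2)(6.00/1403.5).

-0.07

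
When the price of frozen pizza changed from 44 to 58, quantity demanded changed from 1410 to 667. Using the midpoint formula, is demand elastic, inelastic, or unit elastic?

elastic

Arc ε ≈ -2.606.
|ε| = 2.61 > 1.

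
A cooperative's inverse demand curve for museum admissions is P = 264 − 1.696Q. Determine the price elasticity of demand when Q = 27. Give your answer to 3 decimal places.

At Q = 27, P = 264 − 1.696(27) = 218.21.
dP/dQ = −1.696, so dQ/dP = 1/(−1.696) = -0.590.
ε = (dQ/dP)(P/Q) = (-0.590)(218.21/27).

-4.765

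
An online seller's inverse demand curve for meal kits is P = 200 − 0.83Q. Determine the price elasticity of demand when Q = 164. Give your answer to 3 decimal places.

-0.469

At Q = 164, P = 200 − 0.83(164) = 63.88.
dP/dQ = −0.83, so dQ/dP = 1/(−0.83) = -1.205.
ε = (dQ/dP)(P/Q) = (-1.205)(63.88/164).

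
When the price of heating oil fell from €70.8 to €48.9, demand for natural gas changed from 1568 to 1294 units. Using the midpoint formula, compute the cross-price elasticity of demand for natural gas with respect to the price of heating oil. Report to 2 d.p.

0.52

ΔQ_x = 1294 − 1568 = -274; ΔP_y = 48.9 − 70.8 = -21.9.
Midpoints: P̄_y = 59.85, Q̄_x = 1431.0.
ε_xy = (ΔQ_x/ΔP_y)(P̄_y/Q̄_x) = (-274/-21.9)(59.85/1431.0).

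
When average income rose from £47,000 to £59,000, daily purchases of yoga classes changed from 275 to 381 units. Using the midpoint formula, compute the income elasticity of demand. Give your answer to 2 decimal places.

1.43

ΔQ = 106, ΔI = 12000. Midpoints: Ī = 53,000, Q̄ = 328.0.
ε_I = (ΔQ/ΔI)(Ī/Q̄) = (106/12000)(53000/328.0).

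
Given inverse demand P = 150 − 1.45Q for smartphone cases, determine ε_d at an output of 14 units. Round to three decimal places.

-6.389

At Q = 14, P = 150 − 1.45(14) = 129.70.
dP/dQ = −1.45, so dQ/dP = 1/(−1.45) = -0.690.
ε = (dQ/dP)(P/Q) = (-0.690)(129.70/14).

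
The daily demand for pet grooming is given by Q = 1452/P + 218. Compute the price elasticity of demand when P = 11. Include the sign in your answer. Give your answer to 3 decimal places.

At P = 11, Q = 350.
dQ/dP = −1452/P² = -12.
ε = (dQ/dP)(P/Q) = (-12)(11/350).
|ε| < 1, so demand is inelastic at this price.

-0.377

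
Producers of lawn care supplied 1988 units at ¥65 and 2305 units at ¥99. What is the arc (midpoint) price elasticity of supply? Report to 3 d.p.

ΔQ = 2305 − 1988 = 317; ΔP = 99 − 65 = 34.
Midpoints: P̄ = 82.00, Q̄ = 2146.5.
ε_s = (ΔQ/ΔP)(P̄/Q̄) = (317/34)(82.00/2146.5).

0.356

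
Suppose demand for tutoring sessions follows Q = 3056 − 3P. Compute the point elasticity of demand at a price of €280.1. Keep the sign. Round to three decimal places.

At P = 280.1, Q = 2215.700.
dQ/dP = −3.
ε = (dQ/dP)(P/Q) = (-3)(280.1/2215.700).
|ε| < 1, so demand is inelastic at this price.

-0.379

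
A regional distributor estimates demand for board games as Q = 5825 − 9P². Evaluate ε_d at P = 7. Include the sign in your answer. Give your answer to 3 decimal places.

-0.164

At P = 7, Q = 5384.
dQ/dP = −18P = -126.
ε = (dQ/dP)(P/Q) = (-126)(7/5384).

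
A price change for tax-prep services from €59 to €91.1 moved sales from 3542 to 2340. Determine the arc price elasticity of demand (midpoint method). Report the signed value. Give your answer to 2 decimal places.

-0.96

ΔQ = 2340 − 3542 = -1202; ΔP = 91.1 − 59 = 32.1.
Midpoints: P̄ = 75.05, Q̄ = 2941.0.
ε = (ΔQ/ΔP)(P̄/Q̄) = (-1202/32.1)(75.05/2941.0).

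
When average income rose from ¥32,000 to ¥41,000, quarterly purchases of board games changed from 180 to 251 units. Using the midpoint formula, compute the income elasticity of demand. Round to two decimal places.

ΔQ = 71, ΔI = 9000. Midpoints: Ī = 36,500, Q̄ = 215.5.
ε_I = (ΔQ/ΔI)(Ī/Q̄) = (71/9000)(36500/215.5).

1.34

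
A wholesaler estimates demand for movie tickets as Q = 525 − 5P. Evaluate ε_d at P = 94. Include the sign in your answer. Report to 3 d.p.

At P = 94, Q = 55.
dQ/dP = −5.
ε = (dQ/dP)(P/Q) = (-5)(94/55).

-8.545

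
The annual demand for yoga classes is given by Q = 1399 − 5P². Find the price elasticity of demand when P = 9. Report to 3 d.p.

At P = 9, Q = 994.
dQ/dP = −10P = -90.
ε = (dQ/dP)(P/Q) = (-90)(9/994).

-0.815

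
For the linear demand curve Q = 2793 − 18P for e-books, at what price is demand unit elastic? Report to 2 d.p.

77.58

For linear demand Q = a − bP, ε = −bP/(a − bP). |ε| = 1 when bP = a − bP, i.e. P = a/(2b).
P = 2793/(2·18) = 2793/36 = 77.5833.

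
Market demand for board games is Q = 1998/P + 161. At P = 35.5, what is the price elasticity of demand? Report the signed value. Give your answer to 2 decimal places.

-0.26

At P = 35.5, Q = 217.282.
dQ/dP = −1998/P² = -1.585.
ε = (dQ/dP)(P/Q) = (-1.585)(35.5/217.282).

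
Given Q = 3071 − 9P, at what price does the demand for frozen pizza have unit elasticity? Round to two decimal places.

For linear demand Q = a − bP, ε = −bP/(a − bP). |ε| = 1 when bP = a − bP, i.e. P = a/(2b).
P = 3071/(2·9) = 3071/18 = 170.6111.

170.61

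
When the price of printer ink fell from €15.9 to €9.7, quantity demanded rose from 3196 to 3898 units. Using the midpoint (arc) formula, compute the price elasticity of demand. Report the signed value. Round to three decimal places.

-0.409

ΔQ = 3898 − 3196 = 702; ΔP = 9.7 − 15.9 = -6.2.
Midpoints: P̄ = 12.80, Q̄ = 3547.0.
ε = (ΔQ/ΔP)(P̄/Q̄) = (702/-6.2)(12.80/3547.0).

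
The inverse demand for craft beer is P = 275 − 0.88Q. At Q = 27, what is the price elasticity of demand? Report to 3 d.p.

-10.574

At Q = 27, P = 275 − 0.88(27) = 251.24.
dP/dQ = −0.88, so dQ/dP = 1/(−0.88) = -1.136.
ε = (dQ/dP)(P/Q) = (-1.136)(251.24/27).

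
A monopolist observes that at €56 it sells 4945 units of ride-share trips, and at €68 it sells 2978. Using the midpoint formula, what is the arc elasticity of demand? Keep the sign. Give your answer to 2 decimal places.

-2.57

ΔQ = 2978 − 4945 = -1967; ΔP = 68 − 56 = 12.
Midpoints: P̄ = 62.00, Q̄ = 3961.5.
ε = (ΔQ/ΔP)(P̄/Q̄) = (-1967/12)(62.00/3961.5).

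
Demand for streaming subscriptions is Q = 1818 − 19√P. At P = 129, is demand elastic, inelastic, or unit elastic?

inelastic

Q = 1602.201, dQ/dP = -0.836.
ε = (dQ/dP)(P/Q) ≈ -0.067.
|ε| = 0.07 < 1.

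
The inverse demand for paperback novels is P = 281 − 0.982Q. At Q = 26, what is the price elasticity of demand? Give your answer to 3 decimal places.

At Q = 26, P = 281 − 0.982(26) = 255.47.
dP/dQ = −0.982, so dQ/dP = 1/(−0.982) = -1.018.
ε = (dQ/dP)(P/Q) = (-1.018)(255.47/26).

-10.006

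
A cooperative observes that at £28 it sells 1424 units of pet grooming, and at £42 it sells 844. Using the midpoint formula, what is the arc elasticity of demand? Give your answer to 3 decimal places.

-1.279

ΔQ = 844 − 1424 = -580; ΔP = 42 − 28 = 14.
Midpoints: P̄ = 35.00, Q̄ = 1134.0.
ε = (ΔQ/ΔP)(P̄/Q̄) = (-580/14)(35.00/1134.0).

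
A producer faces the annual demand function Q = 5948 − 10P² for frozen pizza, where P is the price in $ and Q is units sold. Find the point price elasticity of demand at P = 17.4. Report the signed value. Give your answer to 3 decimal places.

At P = 17.4, Q = 2920.400.
dQ/dP = −20P = -348.
ε = (dQ/dP)(P/Q) = (-348)(17.4/2920.400).

-2.073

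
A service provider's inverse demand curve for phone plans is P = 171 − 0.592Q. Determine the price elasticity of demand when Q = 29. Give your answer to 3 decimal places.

-8.960

At Q = 29, P = 171 − 0.592(29) = 153.83.
dP/dQ = −0.592, so dQ/dP = 1/(−0.592) = -1.689.
ε = (dQ/dP)(P/Q) = (-1.689)(153.83/29).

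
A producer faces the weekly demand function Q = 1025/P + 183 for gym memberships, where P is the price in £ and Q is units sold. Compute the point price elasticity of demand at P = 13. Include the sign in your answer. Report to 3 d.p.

At P = 13, Q = 261.846.
dQ/dP = −1025/P² = -6.065.
ε = (dQ/dP)(P/Q) = (-6.065)(13/261.846).

-0.301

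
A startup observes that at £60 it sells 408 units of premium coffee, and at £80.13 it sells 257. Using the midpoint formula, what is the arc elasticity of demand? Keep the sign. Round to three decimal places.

ΔQ = 257 − 408 = -151; ΔP = 80.13 − 60 = 20.13.
Midpoints: P̄ = 70.06, Q̄ = 332.5.
ε = (ΔQ/ΔP)(P̄/Q̄) = (-151/20.13)(70.06/332.5).

-1.581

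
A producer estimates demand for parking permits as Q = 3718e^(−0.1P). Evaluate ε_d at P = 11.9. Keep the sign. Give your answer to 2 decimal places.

-1.19

At P = 11.9, Q = 1131.095.
dQ/dP = −0.1·3718e^(−0.1P) = −0.1Q = -113.109.
ε = (dQ/dP)(P/Q) = (-113.109)(11.9/1131.095).
|ε| > 1, so demand is elastic at this price.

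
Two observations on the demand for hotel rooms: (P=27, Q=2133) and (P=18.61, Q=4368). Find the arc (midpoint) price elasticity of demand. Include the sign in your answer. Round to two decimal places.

-1.87

ΔQ = 4368 − 2133 = 2235; ΔP = 18.61 − 27 = -8.39.
Midpoints: P̄ = 22.80, Q̄ = 3250.5.
ε = (ΔQ/ΔP)(P̄/Q̄) = (2235/-8.39)(22.80/3250.5).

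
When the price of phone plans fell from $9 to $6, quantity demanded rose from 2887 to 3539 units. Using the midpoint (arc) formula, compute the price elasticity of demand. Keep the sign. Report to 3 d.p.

ΔQ = 3539 − 2887 = 652; ΔP = 6 − 9 = -3.
Midpoints: P̄ = 7.50, Q̄ = 3213.0.
ε = (ΔQ/ΔP)(P̄/Q̄) = (652/-3)(7.50/3213.0).

-0.507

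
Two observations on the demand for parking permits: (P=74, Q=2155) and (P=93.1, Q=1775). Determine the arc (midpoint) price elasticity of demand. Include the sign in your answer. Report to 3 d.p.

ΔQ = 1775 − 2155 = -380; ΔP = 93.1 − 74 = 19.1.
Midpoints: P̄ = 83.55, Q̄ = 1965.0.
ε = (ΔQ/ΔP)(P̄/Q̄) = (-380/19.1)(83.55/1965.0).

-0.846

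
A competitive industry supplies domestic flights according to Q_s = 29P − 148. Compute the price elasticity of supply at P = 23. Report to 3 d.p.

At P = 23, Q_s = 519.
dQ_s/dP = 29.
ε_s = (dQ_s/dP)(P/Q_s) = (29)(23/519).

1.285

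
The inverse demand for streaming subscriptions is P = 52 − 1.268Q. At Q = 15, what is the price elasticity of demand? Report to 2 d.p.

-1.73

At Q = 15, P = 52 − 1.268(15) = 32.98.
dP/dQ = −1.268, so dQ/dP = 1/(−1.268) = -0.789.
ε = (dQ/dP)(P/Q) = (-0.789)(32.98/15).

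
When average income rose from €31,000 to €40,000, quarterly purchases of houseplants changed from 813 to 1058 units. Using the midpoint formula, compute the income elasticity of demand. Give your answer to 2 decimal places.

ΔQ = 245, ΔI = 9000. Midpoints: Ī = 35,500, Q̄ = 935.5.
ε_I = (ΔQ/ΔI)(Ī/Q̄) = (245/9000)(35500/935.5).
ε_I > 0, so the good is normal.

1.03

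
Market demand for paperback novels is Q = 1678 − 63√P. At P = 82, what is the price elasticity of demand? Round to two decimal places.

-0.26

At P = 82, Q = 1107.511.
dQ/dP = −63/(2√P) = -3.479.
ε = (dQ/dP)(P/Q) = (-3.479)(82/1107.511).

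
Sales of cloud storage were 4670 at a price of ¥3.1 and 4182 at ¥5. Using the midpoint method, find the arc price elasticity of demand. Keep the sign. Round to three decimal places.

-0.235

ΔQ = 4182 − 4670 = -488; ΔP = 5 − 3.1 = 1.9.
Midpoints: P̄ = 4.05, Q̄ = 4426.0.
ε = (ΔQ/ΔP)(P̄/Q̄) = (-488/1.9)(4.05/4426.0).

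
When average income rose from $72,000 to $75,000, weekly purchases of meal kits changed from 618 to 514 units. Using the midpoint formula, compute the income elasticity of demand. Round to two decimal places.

-4.50

ΔQ = -104, ΔI = 3000. Midpoints: Ī = 73,500, Q̄ = 566.0.
ε_I = (ΔQ/ΔI)(Ī/Q̄) = (-104/3000)(73500/566.0).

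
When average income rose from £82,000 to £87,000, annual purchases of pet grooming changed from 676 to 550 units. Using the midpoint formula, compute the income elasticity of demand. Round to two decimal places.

-3.47

ΔQ = -126, ΔI = 5000. Midpoints: Ī = 84,500, Q̄ = 613.0.
ε_I = (ΔQ/ΔI)(Ī/Q̄) = (-126/5000)(84500/613.0).
ε_I < 0, so the good is inferior.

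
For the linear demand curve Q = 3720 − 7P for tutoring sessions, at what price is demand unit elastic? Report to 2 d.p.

For linear demand Q = a − bP, ε = −bP/(a − bP). |ε| = 1 when bP = a − bP, i.e. P = a/(2b).
P = 3720/(2·7) = 3720/14 = 265.7143.

265.71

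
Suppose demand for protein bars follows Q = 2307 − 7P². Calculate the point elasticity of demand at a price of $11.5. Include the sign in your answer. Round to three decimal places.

At P = 11.5, Q = 1381.250.
dQ/dP = −14P = -161.
ε = (dQ/dP)(P/Q) = (-161)(11.5/1381.250).
|ε| > 1, so demand is elastic at this price.

-1.340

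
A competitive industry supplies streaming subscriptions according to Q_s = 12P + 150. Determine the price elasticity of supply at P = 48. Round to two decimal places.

0.79

At P = 48, Q_s = 726.
dQ_s/dP = 12.
ε_s = (dQ_s/dP)(P/Q_s) = (12)(48/726).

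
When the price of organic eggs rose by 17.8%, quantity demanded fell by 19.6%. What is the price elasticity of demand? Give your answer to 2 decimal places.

ε = %ΔQ / %ΔP = (-19.6)/(17.8) = -1.101.

-1.10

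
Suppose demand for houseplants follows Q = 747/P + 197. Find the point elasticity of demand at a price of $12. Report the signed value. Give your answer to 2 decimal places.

-0.24

At P = 12, Q = 259.250.
dQ/dP = −747/P² = -5.188.
ε = (dQ/dP)(P/Q) = (-5.188)(12/259.250).
|ε| < 1, so demand is inelastic at this price.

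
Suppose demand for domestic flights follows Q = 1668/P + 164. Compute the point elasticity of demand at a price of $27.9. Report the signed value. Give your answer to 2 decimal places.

-0.27

At P = 27.9, Q = 223.785.
dQ/dP = −1668/P² = -2.143.
ε = (dQ/dP)(P/Q) = (-2.143)(27.9/223.785).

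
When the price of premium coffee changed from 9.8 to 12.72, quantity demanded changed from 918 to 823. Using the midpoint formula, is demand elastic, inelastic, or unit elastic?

inelastic

Arc ε ≈ -0.421.
|ε| = 0.42 < 1.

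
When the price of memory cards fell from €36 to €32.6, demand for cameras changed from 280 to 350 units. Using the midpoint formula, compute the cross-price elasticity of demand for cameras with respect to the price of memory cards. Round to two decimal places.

ΔQ_x = 350 − 280 = 70; ΔP_y = 32.6 − 36 = -3.4.
Midpoints: P̄_y = 34.30, Q̄_x = 315.0.
ε_xy = (ΔQ_x/ΔP_y)(P̄_y/Q̄_x) = (70/-3.4)(34.30/315.0).

-2.24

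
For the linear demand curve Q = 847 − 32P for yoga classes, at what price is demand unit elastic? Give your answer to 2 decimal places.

For linear demand Q = a − bP, ε = −bP/(a − bP). |ε| = 1 when bP = a − bP, i.e. P = a/(2b).
P = 847/(2·32) = 847/64 = 13.2344.

13.23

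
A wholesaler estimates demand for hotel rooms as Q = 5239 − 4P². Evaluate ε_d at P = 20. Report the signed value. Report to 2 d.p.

At P = 20, Q = 3639.
dQ/dP = −8P = -160.
ε = (dQ/dP)(P/Q) = (-160)(20/3639).

-0.88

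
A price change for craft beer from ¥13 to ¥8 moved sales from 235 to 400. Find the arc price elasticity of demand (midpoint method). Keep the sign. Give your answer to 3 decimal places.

ΔQ = 400 − 235 = 165; ΔP = 8 − 13 = -5.
Midpoints: P̄ = 10.50, Q̄ = 317.5.
ε = (ΔQ/ΔP)(P̄/Q̄) = (165/-5)(10.50/317.5).

-1.091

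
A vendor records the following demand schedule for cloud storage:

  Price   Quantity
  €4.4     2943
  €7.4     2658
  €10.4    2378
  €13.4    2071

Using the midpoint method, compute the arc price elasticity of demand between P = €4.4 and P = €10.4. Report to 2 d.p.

At P = 4.4, Q = 2943; at P = 10.4, Q = 2378.
ΔQ = -565, ΔP = 6.0. Midpoints: P̄ = 7.40, Q̄ = 2660.5.
ε = (ΔQ/ΔP)(P̄/Q̄) = (-565/6.0)(7.40/2660.5).

-0.26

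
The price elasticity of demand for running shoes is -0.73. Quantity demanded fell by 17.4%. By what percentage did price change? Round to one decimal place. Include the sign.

%ΔP ≈ %ΔQ / ε = (-17.4%)/(-0.73) = 23.84%.

23.8%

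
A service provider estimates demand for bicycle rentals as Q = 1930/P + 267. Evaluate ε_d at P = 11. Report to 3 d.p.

At P = 11, Q = 442.455.
dQ/dP = −1930/P² = -15.950.
ε = (dQ/dP)(P/Q) = (-15.950)(11/442.455).
|ε| < 1, so demand is inelastic at this price.

-0.397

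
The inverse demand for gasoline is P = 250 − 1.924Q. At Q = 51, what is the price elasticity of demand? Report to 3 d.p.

-1.548

At Q = 51, P = 250 − 1.924(51) = 151.88.
dP/dQ = −1.924, so dQ/dP = 1/(−1.924) = -0.520.
ε = (dQ/dP)(P/Q) = (-0.520)(151.88/51).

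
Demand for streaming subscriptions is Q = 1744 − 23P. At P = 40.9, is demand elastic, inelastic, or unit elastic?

elastic

Q = 803.300, dQ/dP = -23.
ε = (dQ/dP)(P/Q) ≈ -1.171.
|ε| = 1.17 > 1.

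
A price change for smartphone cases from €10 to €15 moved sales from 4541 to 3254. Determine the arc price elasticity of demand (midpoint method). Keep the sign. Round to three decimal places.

ΔQ = 3254 − 4541 = -1287; ΔP = 15 − 10 = 5.
Midpoints: P̄ = 12.50, Q̄ = 3897.5.
ε = (ΔQ/ΔP)(P̄/Q̄) = (-1287/5)(12.50/3897.5).

-0.826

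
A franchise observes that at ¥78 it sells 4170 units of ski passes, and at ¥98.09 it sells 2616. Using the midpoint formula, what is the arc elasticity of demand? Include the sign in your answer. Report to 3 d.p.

-2.007

ΔQ = 2616 − 4170 = -1554; ΔP = 98.09 − 78 = 20.09.
Midpoints: P̄ = 88.05, Q̄ = 3393.0.
ε = (ΔQ/ΔP)(P̄/Q̄) = (-1554/20.09)(88.05/3393.0).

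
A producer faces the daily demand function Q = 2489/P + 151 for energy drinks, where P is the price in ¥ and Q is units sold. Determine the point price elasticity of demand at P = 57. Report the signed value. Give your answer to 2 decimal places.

-0.22

At P = 57, Q = 194.667.
dQ/dP = −2489/P² = -0.766.
ε = (dQ/dP)(P/Q) = (-0.766)(57/194.667).
|ε| < 1, so demand is inelastic at this price.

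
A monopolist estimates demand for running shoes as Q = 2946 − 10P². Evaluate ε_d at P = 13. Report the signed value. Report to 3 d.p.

At P = 13, Q = 1256.
dQ/dP = −20P = -260.
ε = (dQ/dP)(P/Q) = (-260)(13/1256).

-2.691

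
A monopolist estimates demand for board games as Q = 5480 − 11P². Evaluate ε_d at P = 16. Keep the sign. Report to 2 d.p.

At P = 16, Q = 2664.
dQ/dP = −22P = -352.
ε = (dQ/dP)(P/Q) = (-352)(16/2664).

-2.11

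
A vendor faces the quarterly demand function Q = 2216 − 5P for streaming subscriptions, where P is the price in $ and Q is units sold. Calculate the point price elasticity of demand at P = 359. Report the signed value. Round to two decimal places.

At P = 359, Q = 421.
dQ/dP = −5.
ε = (dQ/dP)(P/Q) = (-5)(359/421).
|ε| > 1, so demand is elastic at this price.

-4.26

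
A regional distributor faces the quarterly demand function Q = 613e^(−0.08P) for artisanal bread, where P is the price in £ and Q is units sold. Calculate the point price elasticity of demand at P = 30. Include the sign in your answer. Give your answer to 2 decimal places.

-2.40

At P = 30, Q = 55.610.
dQ/dP = −0.08·613e^(−0.08P) = −0.08Q = -4.449.
ε = (dQ/dP)(P/Q) = (-4.449)(30/55.610).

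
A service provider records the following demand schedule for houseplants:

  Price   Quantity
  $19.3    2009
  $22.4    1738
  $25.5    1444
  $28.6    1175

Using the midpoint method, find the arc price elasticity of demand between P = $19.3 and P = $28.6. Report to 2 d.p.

-1.35

At P = 19.3, Q = 2009; at P = 28.6, Q = 1175.
ΔQ = -834, ΔP = 9.3. Midpoints: P̄ = 23.95, Q̄ = 1592.0.
ε = (ΔQ/ΔP)(P̄/Q̄) = (-834/9.3)(23.95/1592.0).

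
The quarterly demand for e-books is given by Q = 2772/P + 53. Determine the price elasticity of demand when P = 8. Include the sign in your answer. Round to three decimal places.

At P = 8, Q = 399.500.
dQ/dP = −2772/P² = -43.312.
ε = (dQ/dP)(P/Q) = (-43.312)(8/399.500).
|ε| < 1, so demand is inelastic at this price.

-0.867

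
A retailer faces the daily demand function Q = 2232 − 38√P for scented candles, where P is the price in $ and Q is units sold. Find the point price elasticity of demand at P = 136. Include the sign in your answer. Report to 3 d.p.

-0.124

At P = 136, Q = 1788.848.
dQ/dP = −38/(2√P) = -1.629.
ε = (dQ/dP)(P/Q) = (-1.629)(136/1788.848).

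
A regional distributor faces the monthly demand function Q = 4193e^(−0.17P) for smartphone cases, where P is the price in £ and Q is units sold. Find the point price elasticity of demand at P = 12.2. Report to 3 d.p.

At P = 12.2, Q = 526.985.
dQ/dP = −0.17·4193e^(−0.17P) = −0.17Q = -89.587.
ε = (dQ/dP)(P/Q) = (-89.587)(12.2/526.985).
|ε| > 1, so demand is elastic at this price.

-2.074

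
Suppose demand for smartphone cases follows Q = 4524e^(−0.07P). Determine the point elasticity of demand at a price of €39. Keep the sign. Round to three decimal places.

At P = 39, Q = 295.052.
dQ/dP = −0.07·4524e^(−0.07P) = −0.07Q = -20.654.
ε = (dQ/dP)(P/Q) = (-20.654)(39/295.052).

-2.730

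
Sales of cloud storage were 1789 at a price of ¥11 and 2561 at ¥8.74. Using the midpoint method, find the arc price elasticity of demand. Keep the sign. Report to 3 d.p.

ΔQ = 2561 − 1789 = 772; ΔP = 8.74 − 11 = -2.26.
Midpoints: P̄ = 9.87, Q̄ = 2175.0.
ε = (ΔQ/ΔP)(P̄/Q̄) = (772/-2.26)(9.87/2175.0).

-1.550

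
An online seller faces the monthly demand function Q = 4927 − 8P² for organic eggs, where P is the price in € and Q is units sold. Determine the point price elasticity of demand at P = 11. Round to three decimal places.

-0.489

At P = 11, Q = 3959.
dQ/dP = −16P = -176.
ε = (dQ/dP)(P/Q) = (-176)(11/3959).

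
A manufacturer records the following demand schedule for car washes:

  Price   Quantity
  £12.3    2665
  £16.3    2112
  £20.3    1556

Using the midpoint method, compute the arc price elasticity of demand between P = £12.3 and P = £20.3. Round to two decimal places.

At P = 12.3, Q = 2665; at P = 20.3, Q = 1556.
ΔQ = -1109, ΔP = 8.0. Midpoints: P̄ = 16.30, Q̄ = 2110.5.
ε = (ΔQ/ΔP)(P̄/Q̄) = (-1109/8.0)(16.30/2110.5).

-1.07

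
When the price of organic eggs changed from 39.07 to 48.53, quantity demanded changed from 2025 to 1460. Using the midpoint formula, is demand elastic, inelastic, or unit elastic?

Arc ε ≈ -1.501.
|ε| = 1.50 > 1.

elastic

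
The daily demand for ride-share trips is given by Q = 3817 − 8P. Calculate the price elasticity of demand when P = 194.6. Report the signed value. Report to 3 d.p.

-0.689

At P = 194.6, Q = 2260.200.
dQ/dP = −8.
ε = (dQ/dP)(P/Q) = (-8)(194.6/2260.200).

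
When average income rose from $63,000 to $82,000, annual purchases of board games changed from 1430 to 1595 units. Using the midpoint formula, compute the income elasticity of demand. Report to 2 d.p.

0.42

ΔQ = 165, ΔI = 19000. Midpoints: Ī = 72,500, Q̄ = 1512.5.
ε_I = (ΔQ/ΔI)(Ī/Q̄) = (165/19000)(72500/1512.5).
ε_I > 0, so the good is normal.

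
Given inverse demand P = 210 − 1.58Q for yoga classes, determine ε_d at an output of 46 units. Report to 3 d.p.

-1.889

At Q = 46, P = 210 − 1.58(46) = 137.32.
dP/dQ = −1.58, so dQ/dP = 1/(−1.58) = -0.633.
ε = (dQ/dP)(P/Q) = (-0.633)(137.32/46).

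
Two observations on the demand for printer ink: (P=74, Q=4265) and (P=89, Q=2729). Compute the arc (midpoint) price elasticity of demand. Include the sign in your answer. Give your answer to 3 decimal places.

-2.387

ΔQ = 2729 − 4265 = -1536; ΔP = 89 − 74 = 15.
Midpoints: P̄ = 81.50, Q̄ = 3497.0.
ε = (ΔQ/ΔP)(P̄/Q̄) = (-1536/15)(81.50/3497.0).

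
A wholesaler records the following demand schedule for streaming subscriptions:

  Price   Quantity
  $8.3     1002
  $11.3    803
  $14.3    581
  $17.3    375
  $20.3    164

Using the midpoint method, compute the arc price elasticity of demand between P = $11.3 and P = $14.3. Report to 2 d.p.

At P = 11.3, Q = 803; at P = 14.3, Q = 581.
ΔQ = -222, ΔP = 3.0. Midpoints: P̄ = 12.80, Q̄ = 692.0.
ε = (ΔQ/ΔP)(P̄/Q̄) = (-222/3.0)(12.80/692.0).

-1.37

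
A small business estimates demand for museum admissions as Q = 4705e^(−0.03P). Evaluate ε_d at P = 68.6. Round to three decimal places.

-2.058

At P = 68.6, Q = 600.871.
dQ/dP = −0.03·4705e^(−0.03P) = −0.03Q = -18.026.
ε = (dQ/dP)(P/Q) = (-18.026)(68.6/600.871).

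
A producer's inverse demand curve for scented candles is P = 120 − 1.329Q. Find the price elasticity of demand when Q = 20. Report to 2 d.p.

At Q = 20, P = 120 − 1.329(20) = 93.42.
dP/dQ = −1.329, so dQ/dP = 1/(−1.329) = -0.752.
ε = (dQ/dP)(P/Q) = (-0.752)(93.42/20).

-3.51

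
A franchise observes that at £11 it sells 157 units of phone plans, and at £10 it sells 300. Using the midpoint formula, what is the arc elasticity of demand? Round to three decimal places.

ΔQ = 300 − 157 = 143; ΔP = 10 − 11 = -1.
Midpoints: P̄ = 10.50, Q̄ = 228.5.
ε = (ΔQ/ΔP)(P̄/Q̄) = (143/-1)(10.50/228.5).

-6.571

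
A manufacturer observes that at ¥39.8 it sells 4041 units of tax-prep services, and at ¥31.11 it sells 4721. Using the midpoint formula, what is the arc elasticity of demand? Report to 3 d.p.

-0.633

ΔQ = 4721 − 4041 = 680; ΔP = 31.11 − 39.8 = -8.69.
Midpoints: P̄ = 35.45, Q̄ = 4381.0.
ε = (ΔQ/ΔP)(P̄/Q̄) = (680/-8.69)(35.45/4381.0).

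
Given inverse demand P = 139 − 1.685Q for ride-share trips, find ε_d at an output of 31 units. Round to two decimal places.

-1.66

At Q = 31, P = 139 − 1.685(31) = 86.77.
dP/dQ = −1.685, so dQ/dP = 1/(−1.685) = -0.593.
ε = (dQ/dP)(P/Q) = (-0.593)(86.77/31).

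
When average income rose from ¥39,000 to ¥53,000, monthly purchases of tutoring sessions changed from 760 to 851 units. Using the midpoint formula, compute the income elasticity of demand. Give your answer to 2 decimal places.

0.37

ΔQ = 91, ΔI = 14000. Midpoints: Ī = 46,000, Q̄ = 805.5.
ε_I = (ΔQ/ΔI)(Ī/Q̄) = (91/14000)(46000/805.5).
ε_I > 0, so the good is normal.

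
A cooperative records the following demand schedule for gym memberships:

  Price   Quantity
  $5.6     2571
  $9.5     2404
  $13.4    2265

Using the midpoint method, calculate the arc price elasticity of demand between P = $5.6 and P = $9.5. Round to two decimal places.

At P = 5.6, Q = 2571; at P = 9.5, Q = 2404.
ΔQ = -167, ΔP = 3.9. Midpoints: P̄ = 7.55, Q̄ = 2487.5.
ε = (ΔQ/ΔP)(P̄/Q̄) = (-167/3.9)(7.55/2487.5).

-0.13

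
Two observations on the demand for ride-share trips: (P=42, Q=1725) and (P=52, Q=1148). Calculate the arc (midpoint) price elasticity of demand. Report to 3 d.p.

-1.888

ΔQ = 1148 − 1725 = -577; ΔP = 52 − 42 = 10.
Midpoints: P̄ = 47.00, Q̄ = 1436.5.
ε = (ΔQ/ΔP)(P̄/Q̄) = (-577/10)(47.00/1436.5).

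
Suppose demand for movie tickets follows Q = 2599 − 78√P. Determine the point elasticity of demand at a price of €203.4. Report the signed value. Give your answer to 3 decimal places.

At P = 203.4, Q = 1486.577.
dQ/dP = −78/(2√P) = -2.735.
ε = (dQ/dP)(P/Q) = (-2.735)(203.4/1486.577).

-0.374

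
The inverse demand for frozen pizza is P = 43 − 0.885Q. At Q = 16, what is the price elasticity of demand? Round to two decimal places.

At Q = 16, P = 43 − 0.885(16) = 28.84.
dP/dQ = −0.885, so dQ/dP = 1/(−0.885) = -1.130.
ε = (dQ/dP)(P/Q) = (-1.130)(28.84/16).

-2.04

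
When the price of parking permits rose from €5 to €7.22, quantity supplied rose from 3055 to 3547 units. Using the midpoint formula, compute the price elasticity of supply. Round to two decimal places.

ΔQ = 3547 − 3055 = 492; ΔP = 7.22 − 5 = 2.22.
Midpoints: P̄ = 6.11, Q̄ = 3301.0.
ε_s = (ΔQ/ΔP)(P̄/Q̄) = (492/2.22)(6.11/3301.0).

0.41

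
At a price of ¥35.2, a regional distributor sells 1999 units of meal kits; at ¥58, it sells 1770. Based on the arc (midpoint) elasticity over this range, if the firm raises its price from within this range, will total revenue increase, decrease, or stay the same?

increase

Arc ε = (-229/22.8)(46.60/1884.5) ≈ -0.248.
|ε| = 0.25 < 1, so demand is inelastic. A price rise therefore raises total revenue.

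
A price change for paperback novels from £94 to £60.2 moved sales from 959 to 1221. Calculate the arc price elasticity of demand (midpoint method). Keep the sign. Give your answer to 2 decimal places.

-0.55

ΔQ = 1221 − 959 = 262; ΔP = 60.2 − 94 = -33.8.
Midpoints: P̄ = 77.10, Q̄ = 1090.0.
ε = (ΔQ/ΔP)(P̄/Q̄) = (262/-33.8)(77.10/1090.0).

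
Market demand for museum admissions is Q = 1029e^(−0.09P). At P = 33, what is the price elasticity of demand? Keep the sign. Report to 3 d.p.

At P = 33, Q = 52.791.
dQ/dP = −0.09·1029e^(−0.09P) = −0.09Q = -4.751.
ε = (dQ/dP)(P/Q) = (-4.751)(33/52.791).
|ε| > 1, so demand is elastic at this price.

-2.970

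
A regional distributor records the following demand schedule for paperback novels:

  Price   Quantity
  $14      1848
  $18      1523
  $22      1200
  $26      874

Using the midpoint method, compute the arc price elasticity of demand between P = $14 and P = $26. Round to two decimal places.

At P = 14, Q = 1848; at P = 26, Q = 874.
ΔQ = -974, ΔP = 12. Midpoints: P̄ = 20.00, Q̄ = 1361.0.
ε = (ΔQ/ΔP)(P̄/Q̄) = (-974/12)(20.00/1361.0).

-1.19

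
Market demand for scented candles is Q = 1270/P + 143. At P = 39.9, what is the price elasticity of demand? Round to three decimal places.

At P = 39.9, Q = 174.830.
dQ/dP = −1270/P² = -0.798.
ε = (dQ/dP)(P/Q) = (-0.798)(39.9/174.830).
|ε| < 1, so demand is inelastic at this price.

-0.182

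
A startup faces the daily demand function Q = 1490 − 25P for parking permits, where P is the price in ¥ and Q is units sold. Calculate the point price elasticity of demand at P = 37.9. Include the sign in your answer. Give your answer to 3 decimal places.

At P = 37.9, Q = 542.500.
dQ/dP = −25.
ε = (dQ/dP)(P/Q) = (-25)(37.9/542.500).

-1.747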